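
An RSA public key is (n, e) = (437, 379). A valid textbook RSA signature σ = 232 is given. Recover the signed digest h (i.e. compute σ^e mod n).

308

σ^2 ≡ 232^2 = 53824 ≡ 73
σ^4 ≡ 73^2 = 5329 ≡ 85
σ^8 ≡ 85^2 = 7225 ≡ 233
σ^16 ≡ 233^2 = 54289 ≡ 101
σ^32 ≡ 101^2 = 10201 ≡ 150
σ^64 ≡ 150^2 = 22500 ≡ 213
σ^128 ≡ 213^2 = 45369 ≡ 358
σ^256 ≡ 358^2 = 128164 ≡ 123
379 = 256 + 64 + 32 + 16 + 8 + 2 + 1, so σ^379 ≡ 123·213·150·101·233·73·232 ≡ 308 (mod 437)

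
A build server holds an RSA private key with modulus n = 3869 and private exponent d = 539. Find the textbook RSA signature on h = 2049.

h^539 mod 3869 = 2876

2876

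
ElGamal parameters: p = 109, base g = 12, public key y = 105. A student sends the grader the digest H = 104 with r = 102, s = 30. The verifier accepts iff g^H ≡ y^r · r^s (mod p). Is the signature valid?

invalid

Left side g^H mod p:
12^2 = 144 ≡ 35
12^4 ≡ 35^2 = 1225 ≡ 26
12^8 ≡ 26^2 = 676 ≡ 22
12^16 ≡ 22^2 = 484 ≡ 48
12^32 ≡ 48^2 = 2304 ≡ 15
12^64 ≡ 15^2 = 225 ≡ 7
104 = 64 + 32 + 8, so 12^104 ≡ 7·15·22 ≡ 21 (mod 109)
Right side y^r · r^s mod p:
105^2 = 11025 ≡ 16
105^4 ≡ 16^2 = 256 ≡ 38
105^8 ≡ 38^2 = 1444 ≡ 27
105^16 ≡ 27^2 = 729 ≡ 75
105^32 ≡ 75^2 = 5625 ≡ 66
105^64 ≡ 66^2 = 4356 ≡ 105
102 = 64 + 32 + 4 + 2, so 105^102 ≡ 105·66·38·16 ≡ 45 (mod 109)
102^2 = 10404 ≡ 49
102^4 ≡ 49^2 = 2401 ≡ 3
102^8 ≡ 3^2 = 9
102^16 ≡ 9^2 = 81
30 = 16 + 8 + 4 + 2, so 102^30 ≡ 81·9·3·49 ≡ 16 (mod 109)
45·16 = 720 ≡ 66 (mod 109)
21 ≠ 66, so verification fails.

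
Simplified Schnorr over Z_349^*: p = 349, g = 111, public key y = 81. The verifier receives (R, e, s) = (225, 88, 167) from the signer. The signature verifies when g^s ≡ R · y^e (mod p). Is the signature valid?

invalid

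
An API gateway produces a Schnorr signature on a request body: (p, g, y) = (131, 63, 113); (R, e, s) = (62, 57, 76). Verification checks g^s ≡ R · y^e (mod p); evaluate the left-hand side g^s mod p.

63^2 = 3969 ≡ 39
63^4 ≡ 39^2 = 1521 ≡ 80
63^8 ≡ 80^2 = 6400 ≡ 112
63^16 ≡ 112^2 = 12544 ≡ 99
63^32 ≡ 99^2 = 9801 ≡ 107
63^64 ≡ 107^2 = 11449 ≡ 52
76 = 64 + 8 + 4, so 63^76 ≡ 52·112·80 ≡ 84 (mod 131)

84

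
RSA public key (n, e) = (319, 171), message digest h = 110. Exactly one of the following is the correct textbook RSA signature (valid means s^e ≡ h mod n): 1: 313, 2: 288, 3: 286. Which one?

Candidate 1: Squares mod 319: 313^1≡313, 313^2≡36, 313^4≡20, 313^8≡81, 313^16≡181, 313^32≡223, 313^64≡284, 313^128≡268; 171 = 128 + 32 + 8 + 2 + 1, so 313^171 ≡ 268·223·81·36·313 ≡ 16 (mod 319)
Candidate 2: Squares mod 319: 288^1≡288, 288^2≡4, 288^4≡16, 288^8≡256, 288^16≡141, 288^32≡103, 288^64≡82, 288^128≡25; 171 = 128 + 32 + 8 + 2 + 1, so 288^171 ≡ 25·103·256·4·288 ≡ 79 (mod 319)
Candidate 3: Squares mod 319: 286^1≡286, 286^2≡132, 286^4≡198, 286^8≡286, 286^16≡132, 286^32≡198, 286^64≡286, 286^128≡132; 171 = 128 + 32 + 8 + 2 + 1, so 286^171 ≡ 132·198·286·132·286 ≡ 110 (mod 319)
  → matches h = 110

3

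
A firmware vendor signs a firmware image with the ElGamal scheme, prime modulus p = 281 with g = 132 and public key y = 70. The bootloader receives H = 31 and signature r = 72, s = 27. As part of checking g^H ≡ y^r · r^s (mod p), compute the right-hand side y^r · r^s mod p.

224

70^2 = 4900 ≡ 123
70^4 ≡ 123^2 = 15129 ≡ 236
70^8 ≡ 236^2 = 55696 ≡ 58
70^16 ≡ 58^2 = 3364 ≡ 273
70^32 ≡ 273^2 = 74529 ≡ 64
70^64 ≡ 64^2 = 4096 ≡ 162
72 = 64 + 8, so 70^72 ≡ 162·58 ≡ 123 (mod 281)
72^2 = 5184 ≡ 126
72^4 ≡ 126^2 = 15876 ≡ 140
72^8 ≡ 140^2 = 19600 ≡ 211
72^16 ≡ 211^2 = 44521 ≡ 123
27 = 16 + 8 + 2 + 1, so 72^27 ≡ 123·211·126·72 ≡ 212 (mod 281)
y^r · r^s ≡ 123·212 = 26076 ≡ 224 (mod 281)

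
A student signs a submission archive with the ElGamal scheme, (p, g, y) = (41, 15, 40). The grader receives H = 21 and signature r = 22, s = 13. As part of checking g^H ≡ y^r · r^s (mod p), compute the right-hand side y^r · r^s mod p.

40^2 = 1600 ≡ 1
40^4 ≡ 1^2 = 1
40^8 ≡ 1^2 = 1
40^16 ≡ 1^2 = 1
22 = 16 + 4 + 2, so 40^22 ≡ 1·1·1 ≡ 1 (mod 41)
22^2 = 484 ≡ 33
22^4 ≡ 33^2 = 1089 ≡ 23
22^8 ≡ 23^2 = 529 ≡ 37
13 = 8 + 4 + 1, so 22^13 ≡ 37·23·22 ≡ 26 (mod 41)
y^r · r^s ≡ 1·26 = 26 ≡ 26 (mod 41)

26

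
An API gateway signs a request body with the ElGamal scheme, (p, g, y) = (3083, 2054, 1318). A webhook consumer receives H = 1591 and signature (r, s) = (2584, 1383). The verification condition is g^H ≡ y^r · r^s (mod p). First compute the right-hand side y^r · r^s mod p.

127

Squares mod 3083: 1318^1≡1318, 1318^2≡1395, 1318^4≡652, 1318^8≡2733, 1318^16≡2263, 1318^32≡306, 1318^64≡1146, 1318^128≡3041, 1318^256≡1764, 1318^512≡949, 1318^1024≡365, 1318^2048≡656
2584 = 2048 + 512 + 16 + 8, so 1318^2584 ≡ 656·949·2263·2733 ≡ 2361 (mod 3083)
Squares mod 3083: 2584^1≡2584, 2584^2≡2361, 2584^4≡257, 2584^8≡1306, 2584^16≡737, 2584^32≡561, 2584^64≡255, 2584^128≡282, 2584^256≡2449, 2584^512≡1166, 2584^1024≡3036
1383 = 1024 + 256 + 64 + 32 + 4 + 2 + 1, so 2584^1383 ≡ 3036·2449·255·561·257·2361·2584 ≡ 303 (mod 3083)
y^r · r^s ≡ 2361·303 = 715383 ≡ 127 (mod 3083)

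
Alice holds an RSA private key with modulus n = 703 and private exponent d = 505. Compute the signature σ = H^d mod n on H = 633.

633

Squares mod 703: H^1≡633, H^2≡682, H^4≡441, H^8≡453, H^16≡636, H^32≡271, H^64≡329, H^128≡682, H^256≡441
505 = 256 + 128 + 64 + 32 + 16 + 8 + 1, so H^505 ≡ 441·682·329·271·636·453·633 ≡ 633 (mod 703)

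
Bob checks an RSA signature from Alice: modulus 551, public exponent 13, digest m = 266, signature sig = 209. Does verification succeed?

Squares mod 551: sig^1≡209, sig^2≡152, sig^4≡513, sig^8≡342
13 = 8 + 4 + 1, so sig^13 ≡ 342·513·209 ≡ 266 (mod 551)
sig^13 mod 551 = 266 matches m.

passes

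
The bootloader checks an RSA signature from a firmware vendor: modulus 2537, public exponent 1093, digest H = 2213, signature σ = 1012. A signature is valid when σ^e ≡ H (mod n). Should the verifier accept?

Squares mod 2537: σ^1≡1012, σ^2≡1733, σ^4≡2018, σ^8≡439, σ^16≡2446, σ^32≡670, σ^64≡2388, σ^128≡1905, σ^256≡1115, σ^512≡95, σ^1024≡1414
1093 = 1024 + 64 + 4 + 1, so σ^1093 ≡ 1414·2388·2018·1012 ≡ 324 (mod 2537)
σ^1093 mod 2537 = 324, but H = 2213.

reject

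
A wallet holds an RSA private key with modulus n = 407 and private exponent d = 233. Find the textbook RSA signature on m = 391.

326

m^2 ≡ 391^2 = 152881 ≡ 256
m^4 ≡ 256^2 = 65536 ≡ 9
m^8 ≡ 9^2 = 81
m^16 ≡ 81^2 = 6561 ≡ 49
m^32 ≡ 49^2 = 2401 ≡ 366
m^64 ≡ 366^2 = 133956 ≡ 53
m^128 ≡ 53^2 = 2809 ≡ 367
233 = 128 + 64 + 32 + 8 + 1, so m^233 ≡ 367·53·366·81·391 ≡ 326 (mod 407)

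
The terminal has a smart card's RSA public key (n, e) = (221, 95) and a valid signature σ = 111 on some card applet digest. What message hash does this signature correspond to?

σ^95 mod 221 = 2

2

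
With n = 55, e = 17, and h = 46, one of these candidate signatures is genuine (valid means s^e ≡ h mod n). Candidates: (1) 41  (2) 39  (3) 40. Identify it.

Candidate 1: 41^17 mod 55 = 46
  → matches h = 46
Candidate 2: 39^17 mod 55 = 19
Candidate 3: 40^17 mod 55 = 50

1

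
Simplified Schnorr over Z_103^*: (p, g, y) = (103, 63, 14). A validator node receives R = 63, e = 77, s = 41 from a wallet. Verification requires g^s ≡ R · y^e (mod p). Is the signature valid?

invalid

g^s mod p:
Squares mod 103: 63^1≡63, 63^2≡55, 63^4≡38, 63^8≡2, 63^16≡4, 63^32≡16
41 = 32 + 8 + 1, so 63^41 ≡ 16·2·63 ≡ 59 (mod 103)
R · y^e mod p:
Squares mod 103: 14^1≡14, 14^2≡93, 14^4≡100, 14^8≡9, 14^16≡81, 14^32≡72, 14^64≡34
77 = 64 + 8 + 4 + 1, so 14^77 ≡ 34·9·100·14 ≡ 23 (mod 103)
63·23 = 1449 ≡ 7 (mod 103)
59 ≠ 7; the check fails.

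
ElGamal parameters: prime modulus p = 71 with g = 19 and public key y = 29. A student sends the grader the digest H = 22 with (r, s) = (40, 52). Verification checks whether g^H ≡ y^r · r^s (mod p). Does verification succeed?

Left side g^H mod p:
Squares mod 71: 19^1≡19, 19^2≡6, 19^4≡36, 19^8≡18, 19^16≡40
22 = 16 + 4 + 2, so 19^22 ≡ 40·36·6 ≡ 49 (mod 71)
Right side y^r · r^s mod p:
Squares mod 71: 29^1≡29, 29^2≡60, 29^4≡50, 29^8≡15, 29^16≡12, 29^32≡2
40 = 32 + 8, so 29^40 ≡ 2·15 ≡ 30 (mod 71)
Squares mod 71: 40^1≡40, 40^2≡38, 40^4≡24, 40^8≡8, 40^16≡64, 40^32≡49
52 = 32 + 16 + 4, so 40^52 ≡ 49·64·24 ≡ 4 (mod 71)
30·4 = 120 ≡ 49 (mod 71)
49 ≡ 49 (mod 71), so the signature is genuine.

passes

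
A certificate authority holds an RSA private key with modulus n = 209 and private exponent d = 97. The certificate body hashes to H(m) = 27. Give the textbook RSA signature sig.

(H(m))^2 ≡ 27^2 = 729 ≡ 102
(H(m))^4 ≡ 102^2 = 10404 ≡ 163
(H(m))^8 ≡ 163^2 = 26569 ≡ 26
(H(m))^16 ≡ 26^2 = 676 ≡ 49
(H(m))^32 ≡ 49^2 = 2401 ≡ 102
(H(m))^64 ≡ 102^2 = 10404 ≡ 163
97 = 64 + 32 + 1, so (H(m))^97 ≡ 163·102·27 ≡ 179 (mod 209)

179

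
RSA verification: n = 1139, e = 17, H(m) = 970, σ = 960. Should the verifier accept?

reject

Squares mod 1139: σ^1≡960, σ^2≡149, σ^4≡560, σ^8≡375, σ^16≡528
17 = 16 + 1, so σ^17 ≡ 528·960 ≡ 25 (mod 1139)
25 ≠ 970, so verification fails.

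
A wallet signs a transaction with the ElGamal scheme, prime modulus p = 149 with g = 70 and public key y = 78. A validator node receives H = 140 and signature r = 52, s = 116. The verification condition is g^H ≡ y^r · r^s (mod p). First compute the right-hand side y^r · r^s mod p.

46

78^2 = 6084 ≡ 124
78^4 ≡ 124^2 = 15376 ≡ 29
78^8 ≡ 29^2 = 841 ≡ 96
78^16 ≡ 96^2 = 9216 ≡ 127
78^32 ≡ 127^2 = 16129 ≡ 37
52 = 32 + 16 + 4, so 78^52 ≡ 37·127·29 ≡ 85 (mod 149)
52^2 = 2704 ≡ 22
52^4 ≡ 22^2 = 484 ≡ 37
52^8 ≡ 37^2 = 1369 ≡ 28
52^16 ≡ 28^2 = 784 ≡ 39
52^32 ≡ 39^2 = 1521 ≡ 31
52^64 ≡ 31^2 = 961 ≡ 67
116 = 64 + 32 + 16 + 4, so 52^116 ≡ 67·31·39·37 ≡ 125 (mod 149)
y^r · r^s ≡ 85·125 = 10625 ≡ 46 (mod 149)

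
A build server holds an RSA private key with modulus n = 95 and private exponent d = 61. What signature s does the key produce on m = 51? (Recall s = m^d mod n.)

86

Squares mod 95: m^1≡51, m^2≡36, m^4≡61, m^8≡16, m^16≡66, m^32≡81
61 = 32 + 16 + 8 + 4 + 1, so m^61 ≡ 81·66·16·61·51 ≡ 86 (mod 95)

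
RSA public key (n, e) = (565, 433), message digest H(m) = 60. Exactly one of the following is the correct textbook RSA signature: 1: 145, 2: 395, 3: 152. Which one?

1

Candidate 1: 145^433 mod 565 = 60
  → matches H(m) = 60
Candidate 2: 395^433 mod 565 = 115
Candidate 3: 152^433 mod 565 = 522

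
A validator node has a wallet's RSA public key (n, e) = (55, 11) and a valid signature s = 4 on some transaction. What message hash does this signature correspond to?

Squares mod 55: s^1≡4, s^2≡16, s^4≡36, s^8≡31
11 = 8 + 2 + 1, so s^11 ≡ 31·16·4 ≡ 4 (mod 55)

4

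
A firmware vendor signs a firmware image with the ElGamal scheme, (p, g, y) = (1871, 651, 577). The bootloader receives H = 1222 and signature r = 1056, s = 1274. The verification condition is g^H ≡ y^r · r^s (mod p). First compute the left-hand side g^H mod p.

1639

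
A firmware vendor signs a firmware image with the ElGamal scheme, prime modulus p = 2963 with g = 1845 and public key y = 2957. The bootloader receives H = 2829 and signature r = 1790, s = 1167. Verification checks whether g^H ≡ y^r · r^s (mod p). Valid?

Left side g^H mod p:
1845^2 = 3404025 ≡ 2501
1845^4 ≡ 2501^2 = 6255001 ≡ 108
1845^8 ≡ 108^2 = 11664 ≡ 2775
1845^16 ≡ 2775^2 = 7700625 ≡ 2751
1845^32 ≡ 2751^2 = 7568001 ≡ 499
1845^64 ≡ 499^2 = 249001 ≡ 109
1845^128 ≡ 109^2 = 11881 ≡ 29
1845^256 ≡ 29^2 = 841
1845^512 ≡ 841^2 = 707281 ≡ 2087
1845^1024 ≡ 2087^2 = 4355569 ≡ 2922
1845^2048 ≡ 2922^2 = 8538084 ≡ 1681
2829 = 2048 + 512 + 256 + 8 + 4 + 1, so 1845^2829 ≡ 1681·2087·841·2775·108·1845 ≡ 2890 (mod 2963)
Right side y^r · r^s mod p:
2957^2 = 8743849 ≡ 36
2957^4 ≡ 36^2 = 1296
2957^8 ≡ 1296^2 = 1679616 ≡ 2558
2957^16 ≡ 2558^2 = 6543364 ≡ 1060
2957^32 ≡ 1060^2 = 1123600 ≡ 623
2957^64 ≡ 623^2 = 388129 ≡ 2939
2957^128 ≡ 2939^2 = 8637721 ≡ 576
2957^256 ≡ 576^2 = 331776 ≡ 2883
2957^512 ≡ 2883^2 = 8311689 ≡ 474
2957^1024 ≡ 474^2 = 224676 ≡ 2451
1790 = 1024 + 512 + 128 + 64 + 32 + 16 + 8 + 4 + 2, so 2957^1790 ≡ 2451·474·576·2939·623·1060·2558·1296·36 ≡ 2016 (mod 2963)
1790^2 = 3204100 ≡ 1097
1790^4 ≡ 1097^2 = 1203409 ≡ 431
1790^8 ≡ 431^2 = 185761 ≡ 2055
1790^16 ≡ 2055^2 = 4223025 ≡ 750
1790^32 ≡ 750^2 = 562500 ≡ 2493
1790^64 ≡ 2493^2 = 6215049 ≡ 1638
1790^128 ≡ 1638^2 = 2683044 ≡ 1529
1790^256 ≡ 1529^2 = 2337841 ≡ 34
1790^512 ≡ 34^2 = 1156
1790^1024 ≡ 1156^2 = 1336336 ≡ 23
1167 = 1024 + 128 + 8 + 4 + 2 + 1, so 1790^1167 ≡ 23·1529·2055·431·1097·1790 ≡ 1393 (mod 2963)
2016·1393 = 2808288 ≡ 2327 (mod 2963)
2890 ≠ 2327, so verification fails.

no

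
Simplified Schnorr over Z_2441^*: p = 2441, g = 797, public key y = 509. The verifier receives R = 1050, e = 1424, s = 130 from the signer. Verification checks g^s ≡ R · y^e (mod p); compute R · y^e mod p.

509^2 = 259081 ≡ 335
509^4 ≡ 335^2 = 112225 ≡ 2380
509^8 ≡ 2380^2 = 5664400 ≡ 1280
509^16 ≡ 1280^2 = 1638400 ≡ 489
509^32 ≡ 489^2 = 239121 ≡ 2344
509^64 ≡ 2344^2 = 5494336 ≡ 2086
509^128 ≡ 2086^2 = 4351396 ≡ 1534
509^256 ≡ 1534^2 = 2353156 ≡ 32
509^512 ≡ 32^2 = 1024
509^1024 ≡ 1024^2 = 1048576 ≡ 1387
1424 = 1024 + 256 + 128 + 16, so 509^1424 ≡ 1387·32·1534·489 ≡ 59 (mod 2441)
R · y^e ≡ 1050·59 = 61950 ≡ 925 (mod 2441)

925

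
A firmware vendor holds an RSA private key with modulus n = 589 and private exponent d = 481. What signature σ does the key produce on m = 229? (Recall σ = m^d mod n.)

m^2 ≡ 229^2 = 52441 ≡ 20
m^4 ≡ 20^2 = 400
m^8 ≡ 400^2 = 160000 ≡ 381
m^16 ≡ 381^2 = 145161 ≡ 267
m^32 ≡ 267^2 = 71289 ≡ 20
m^64 ≡ 20^2 = 400
m^128 ≡ 400^2 = 160000 ≡ 381
m^256 ≡ 381^2 = 145161 ≡ 267
481 = 256 + 128 + 64 + 32 + 1, so m^481 ≡ 267·381·400·20·229 ≡ 229 (mod 589)

229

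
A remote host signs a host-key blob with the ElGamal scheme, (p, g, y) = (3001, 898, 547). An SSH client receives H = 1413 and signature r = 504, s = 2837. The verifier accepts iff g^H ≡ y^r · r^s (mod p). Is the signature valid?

Left side g^H mod p:
898^1413 mod 3001 = 2186
Right side y^r · r^s mod p:
547^504 mod 3001 = 1617
504^2837 mod 3001 = 105
1617·105 = 169785 ≡ 1729 (mod 3001)
2186 ≠ 1729, so verification fails.

invalid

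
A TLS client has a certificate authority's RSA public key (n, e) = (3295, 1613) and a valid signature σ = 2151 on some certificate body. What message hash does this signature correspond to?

1461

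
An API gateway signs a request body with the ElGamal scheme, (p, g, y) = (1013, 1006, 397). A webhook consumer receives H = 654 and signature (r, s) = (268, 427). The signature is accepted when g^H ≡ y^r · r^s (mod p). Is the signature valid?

Left side g^H mod p:
1006^2 = 1012036 ≡ 49
1006^4 ≡ 49^2 = 2401 ≡ 375
1006^8 ≡ 375^2 = 140625 ≡ 831
1006^16 ≡ 831^2 = 690561 ≡ 708
1006^32 ≡ 708^2 = 501264 ≡ 842
1006^64 ≡ 842^2 = 708964 ≡ 877
1006^128 ≡ 877^2 = 769129 ≡ 262
1006^256 ≡ 262^2 = 68644 ≡ 773
1006^512 ≡ 773^2 = 597529 ≡ 872
654 = 512 + 128 + 8 + 4 + 2, so 1006^654 ≡ 872·262·831·375·49 ≡ 697 (mod 1013)
Right side y^r · r^s mod p:
397^2 = 157609 ≡ 594
397^4 ≡ 594^2 = 352836 ≡ 312
397^8 ≡ 312^2 = 97344 ≡ 96
397^16 ≡ 96^2 = 9216 ≡ 99
397^32 ≡ 99^2 = 9801 ≡ 684
397^64 ≡ 684^2 = 467856 ≡ 863
397^128 ≡ 863^2 = 744769 ≡ 214
397^256 ≡ 214^2 = 45796 ≡ 211
268 = 256 + 8 + 4, so 397^268 ≡ 211·96·312 ≡ 778 (mod 1013)
268^2 = 71824 ≡ 914
268^4 ≡ 914^2 = 835396 ≡ 684
268^8 ≡ 684^2 = 467856 ≡ 863
268^16 ≡ 863^2 = 744769 ≡ 214
268^32 ≡ 214^2 = 45796 ≡ 211
268^64 ≡ 211^2 = 44521 ≡ 962
268^128 ≡ 962^2 = 925444 ≡ 575
268^256 ≡ 575^2 = 330625 ≡ 387
427 = 256 + 128 + 32 + 8 + 2 + 1, so 268^427 ≡ 387·575·211·863·914·268 ≡ 481 (mod 1013)
778·481 = 374218 ≡ 421 (mod 1013)
697 ≠ 421, so verification fails.

invalid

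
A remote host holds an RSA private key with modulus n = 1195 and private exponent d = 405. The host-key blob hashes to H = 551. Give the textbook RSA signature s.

H^2 ≡ 551^2 = 303601 ≡ 71
H^4 ≡ 71^2 = 5041 ≡ 261
H^8 ≡ 261^2 = 68121 ≡ 6
H^16 ≡ 6^2 = 36
H^32 ≡ 36^2 = 1296 ≡ 101
H^64 ≡ 101^2 = 10201 ≡ 641
H^128 ≡ 641^2 = 410881 ≡ 996
H^256 ≡ 996^2 = 992016 ≡ 166
405 = 256 + 128 + 16 + 4 + 1, so H^405 ≡ 166·996·36·261·551 ≡ 666 (mod 1195)

666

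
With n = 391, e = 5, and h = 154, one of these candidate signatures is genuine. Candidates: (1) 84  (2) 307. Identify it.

Candidate 1: Squares mod 391: 84^1≡84, 84^2≡18, 84^4≡324; 5 = 4 + 1, so 84^5 ≡ 324·84 ≡ 237 (mod 391)
Candidate 2: Squares mod 391: 307^1≡307, 307^2≡18, 307^4≡324; 5 = 4 + 1, so 307^5 ≡ 324·307 ≡ 154 (mod 391)
  → matches h = 154

2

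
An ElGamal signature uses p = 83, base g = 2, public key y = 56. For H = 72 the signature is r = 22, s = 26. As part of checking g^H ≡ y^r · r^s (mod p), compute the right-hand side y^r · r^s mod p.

Squares mod 83: 56^1≡56, 56^2≡65, 56^4≡75, 56^8≡64, 56^16≡29
22 = 16 + 4 + 2, so 56^22 ≡ 29·75·65 ≡ 26 (mod 83)
Squares mod 83: 22^1≡22, 22^2≡69, 22^4≡30, 22^8≡70, 22^16≡3
26 = 16 + 8 + 2, so 22^26 ≡ 3·70·69 ≡ 48 (mod 83)
y^r · r^s ≡ 26·48 = 1248 ≡ 3 (mod 83)

3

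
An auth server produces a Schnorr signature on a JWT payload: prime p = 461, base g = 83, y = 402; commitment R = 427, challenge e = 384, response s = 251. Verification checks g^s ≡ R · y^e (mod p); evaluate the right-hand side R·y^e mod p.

402^2 = 161604 ≡ 254
402^4 ≡ 254^2 = 64516 ≡ 437
402^8 ≡ 437^2 = 190969 ≡ 115
402^16 ≡ 115^2 = 13225 ≡ 317
402^32 ≡ 317^2 = 100489 ≡ 452
402^64 ≡ 452^2 = 204304 ≡ 81
402^128 ≡ 81^2 = 6561 ≡ 107
402^256 ≡ 107^2 = 11449 ≡ 385
384 = 256 + 128, so 402^384 ≡ 385·107 ≡ 166 (mod 461)
R · y^e ≡ 427·166 = 70882 ≡ 349 (mod 461)

349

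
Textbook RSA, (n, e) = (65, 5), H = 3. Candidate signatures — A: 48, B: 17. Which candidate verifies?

A

Candidate A: 48^5 mod 65 = 3
  → matches H = 3
Candidate B: 17^5 mod 65 = 62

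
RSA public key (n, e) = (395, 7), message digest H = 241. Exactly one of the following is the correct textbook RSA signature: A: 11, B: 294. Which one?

A

Candidate A: 11^2 = 121; 11^4 ≡ 121^2 = 14641 ≡ 26; 7 = 4 + 2 + 1, so 11^7 ≡ 26·121·11 ≡ 241 (mod 395)
  → matches H = 241
Candidate B: 294^2 = 86436 ≡ 326; 294^4 ≡ 326^2 = 106276 ≡ 21; 7 = 4 + 2 + 1, so 294^7 ≡ 21·326·294 ≡ 199 (mod 395)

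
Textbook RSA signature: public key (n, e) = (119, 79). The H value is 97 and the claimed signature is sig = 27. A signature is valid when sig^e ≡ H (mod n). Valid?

yes

sig^2 ≡ 27^2 = 729 ≡ 15
sig^4 ≡ 15^2 = 225 ≡ 106
sig^8 ≡ 106^2 = 11236 ≡ 50
sig^16 ≡ 50^2 = 2500 ≡ 1
sig^32 ≡ 1^2 = 1
sig^64 ≡ 1^2 = 1
79 = 64 + 8 + 4 + 2 + 1, so sig^79 ≡ 1·50·106·15·27 ≡ 97 (mod 119)
97 = H, so the signature checks out.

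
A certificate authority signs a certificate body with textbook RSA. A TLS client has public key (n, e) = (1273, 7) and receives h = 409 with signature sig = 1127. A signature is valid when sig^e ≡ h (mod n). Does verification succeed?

fails

sig^2 ≡ 1127^2 = 1270129 ≡ 948
sig^4 ≡ 948^2 = 898704 ≡ 1239
7 = 4 + 2 + 1, so sig^7 ≡ 1239·948·1127 ≡ 864 (mod 1273)
The recovered value 864 does not match the digest 409.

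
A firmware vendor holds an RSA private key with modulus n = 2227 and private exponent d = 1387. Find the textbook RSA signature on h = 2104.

395

h^2 ≡ 2104^2 = 4426816 ≡ 1767
h^4 ≡ 1767^2 = 3122289 ≡ 35
h^8 ≡ 35^2 = 1225
h^16 ≡ 1225^2 = 1500625 ≡ 1854
h^32 ≡ 1854^2 = 3437316 ≡ 1055
h^64 ≡ 1055^2 = 1113025 ≡ 1752
h^128 ≡ 1752^2 = 3069504 ≡ 698
h^256 ≡ 698^2 = 487204 ≡ 1718
h^512 ≡ 1718^2 = 2951524 ≡ 749
h^1024 ≡ 749^2 = 561001 ≡ 2024
1387 = 1024 + 256 + 64 + 32 + 8 + 2 + 1, so h^1387 ≡ 2024·1718·1752·1055·1225·1767·2104 ≡ 395 (mod 2227)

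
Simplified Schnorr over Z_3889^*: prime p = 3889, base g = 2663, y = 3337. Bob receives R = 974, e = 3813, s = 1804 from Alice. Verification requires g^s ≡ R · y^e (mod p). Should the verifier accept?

accept

g^s mod p:
Squares mod 3889: 2663^1≡2663, 2663^2≡1922, 2663^4≡3423, 2663^8≡3261, 2663^16≡1595, 2663^32≡619, 2663^64≡2039, 2663^128≡180, 2663^256≡1288, 2663^512≡2230, 2663^1024≡2758
1804 = 1024 + 512 + 256 + 8 + 4, so 2663^1804 ≡ 2758·2230·1288·3261·3423 ≡ 3140 (mod 3889)
R · y^e mod p:
Squares mod 3889: 3337^1≡3337, 3337^2≡1362, 3337^4≡3880, 3337^8≡81, 3337^16≡2672, 3337^32≡3269, 3337^64≡3278, 3337^128≡3866, 3337^256≡529, 3337^512≡3722, 3337^1024≡666, 3337^2048≡210
3813 = 2048 + 1024 + 512 + 128 + 64 + 32 + 4 + 1, so 3337^3813 ≡ 210·666·3722·3866·3278·3269·3880·3337 ≡ 3461 (mod 3889)
974·3461 = 3371014 ≡ 3140 (mod 3889)
3140 ≡ 3140 (mod 3889); signature holds.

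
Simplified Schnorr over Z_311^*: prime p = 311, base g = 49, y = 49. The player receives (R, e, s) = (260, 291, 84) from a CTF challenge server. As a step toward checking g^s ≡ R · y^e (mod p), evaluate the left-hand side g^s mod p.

49^2 = 2401 ≡ 224
49^4 ≡ 224^2 = 50176 ≡ 105
49^8 ≡ 105^2 = 11025 ≡ 140
49^16 ≡ 140^2 = 19600 ≡ 7
49^32 ≡ 7^2 = 49
49^64 ≡ 49^2 = 2401 ≡ 224
84 = 64 + 16 + 4, so 49^84 ≡ 224·7·105 ≡ 121 (mod 311)

121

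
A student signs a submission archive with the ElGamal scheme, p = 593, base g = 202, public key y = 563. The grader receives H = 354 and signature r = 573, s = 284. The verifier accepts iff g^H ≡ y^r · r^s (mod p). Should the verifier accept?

Left side g^H mod p:
202^2 = 40804 ≡ 480
202^4 ≡ 480^2 = 230400 ≡ 316
202^8 ≡ 316^2 = 99856 ≡ 232
202^16 ≡ 232^2 = 53824 ≡ 454
202^32 ≡ 454^2 = 206116 ≡ 345
202^64 ≡ 345^2 = 119025 ≡ 425
202^128 ≡ 425^2 = 180625 ≡ 353
202^256 ≡ 353^2 = 124609 ≡ 79
354 = 256 + 64 + 32 + 2, so 202^354 ≡ 79·425·345·480 ≡ 409 (mod 593)
Right side y^r · r^s mod p:
563^2 = 316969 ≡ 307
563^4 ≡ 307^2 = 94249 ≡ 555
563^8 ≡ 555^2 = 308025 ≡ 258
563^16 ≡ 258^2 = 66564 ≡ 148
563^32 ≡ 148^2 = 21904 ≡ 556
563^64 ≡ 556^2 = 309136 ≡ 183
563^128 ≡ 183^2 = 33489 ≡ 281
563^256 ≡ 281^2 = 78961 ≡ 92
563^512 ≡ 92^2 = 8464 ≡ 162
573 = 512 + 32 + 16 + 8 + 4 + 1, so 563^573 ≡ 162·556·148·258·555·563 ≡ 465 (mod 593)
573^2 = 328329 ≡ 400
573^4 ≡ 400^2 = 160000 ≡ 483
573^8 ≡ 483^2 = 233289 ≡ 240
573^16 ≡ 240^2 = 57600 ≡ 79
573^32 ≡ 79^2 = 6241 ≡ 311
573^64 ≡ 311^2 = 96721 ≡ 62
573^128 ≡ 62^2 = 3844 ≡ 286
573^256 ≡ 286^2 = 81796 ≡ 555
284 = 256 + 16 + 8 + 4, so 573^284 ≡ 555·79·240·483 ≡ 129 (mod 593)
465·129 = 59985 ≡ 92 (mod 593)
409 ≠ 92, so verification fails.

reject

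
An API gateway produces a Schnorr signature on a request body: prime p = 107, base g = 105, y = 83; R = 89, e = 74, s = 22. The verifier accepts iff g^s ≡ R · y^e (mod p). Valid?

no

g^s mod p:
105^2 = 11025 ≡ 4
105^4 ≡ 4^2 = 16
105^8 ≡ 16^2 = 256 ≡ 42
105^16 ≡ 42^2 = 1764 ≡ 52
22 = 16 + 4 + 2, so 105^22 ≡ 52·16·4 ≡ 11 (mod 107)
R · y^e mod p:
83^2 = 6889 ≡ 41
83^4 ≡ 41^2 = 1681 ≡ 76
83^8 ≡ 76^2 = 5776 ≡ 105
83^16 ≡ 105^2 = 11025 ≡ 4
83^32 ≡ 4^2 = 16
83^64 ≡ 16^2 = 256 ≡ 42
74 = 64 + 8 + 2, so 83^74 ≡ 42·105·41 ≡ 87 (mod 107)
89·87 = 7743 ≡ 39 (mod 107)
11 ≠ 39; the check fails.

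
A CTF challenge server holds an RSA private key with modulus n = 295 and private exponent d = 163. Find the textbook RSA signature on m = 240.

m^163 mod 295 = 285

285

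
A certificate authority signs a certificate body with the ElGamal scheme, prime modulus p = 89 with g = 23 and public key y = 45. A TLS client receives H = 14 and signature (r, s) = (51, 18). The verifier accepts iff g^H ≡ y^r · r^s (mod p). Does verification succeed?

fails

Left side g^H mod p:
23^2 = 529 ≡ 84
23^4 ≡ 84^2 = 7056 ≡ 25
23^8 ≡ 25^2 = 625 ≡ 2
14 = 8 + 4 + 2, so 23^14 ≡ 2·25·84 ≡ 17 (mod 89)
Right side y^r · r^s mod p:
45^2 = 2025 ≡ 67
45^4 ≡ 67^2 = 4489 ≡ 39
45^8 ≡ 39^2 = 1521 ≡ 8
45^16 ≡ 8^2 = 64
45^32 ≡ 64^2 = 4096 ≡ 2
51 = 32 + 16 + 2 + 1, so 45^51 ≡ 2·64·67·45 ≡ 16 (mod 89)
51^2 = 2601 ≡ 20
51^4 ≡ 20^2 = 400 ≡ 44
51^8 ≡ 44^2 = 1936 ≡ 67
51^16 ≡ 67^2 = 4489 ≡ 39
18 = 16 + 2, so 51^18 ≡ 39·20 ≡ 68 (mod 89)
16·68 = 1088 ≡ 20 (mod 89)
17 ≠ 20, so verification fails.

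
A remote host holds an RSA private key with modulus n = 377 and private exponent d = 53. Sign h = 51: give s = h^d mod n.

h^53 mod 377 = 64

64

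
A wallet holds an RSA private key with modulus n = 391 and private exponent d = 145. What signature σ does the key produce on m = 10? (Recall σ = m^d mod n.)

Squares mod 391: m^1≡10, m^2≡100, m^4≡225, m^8≡186, m^16≡188, m^32≡154, m^64≡256, m^128≡239
145 = 128 + 16 + 1, so m^145 ≡ 239·188·10 ≡ 61 (mod 391)

61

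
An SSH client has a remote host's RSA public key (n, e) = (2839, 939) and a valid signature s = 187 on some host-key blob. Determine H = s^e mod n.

s^939 mod 2839 = 2210

2210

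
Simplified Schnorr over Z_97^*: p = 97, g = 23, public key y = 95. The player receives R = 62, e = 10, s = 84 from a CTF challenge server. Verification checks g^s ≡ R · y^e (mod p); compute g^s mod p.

23^2 = 529 ≡ 44
23^4 ≡ 44^2 = 1936 ≡ 93
23^8 ≡ 93^2 = 8649 ≡ 16
23^16 ≡ 16^2 = 256 ≡ 62
23^32 ≡ 62^2 = 3844 ≡ 61
23^64 ≡ 61^2 = 3721 ≡ 35
84 = 64 + 16 + 4, so 23^84 ≡ 35·62·93 ≡ 50 (mod 97)

50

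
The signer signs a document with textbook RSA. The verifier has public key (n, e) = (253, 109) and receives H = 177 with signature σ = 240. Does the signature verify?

σ^2 ≡ 240^2 = 57600 ≡ 169
σ^4 ≡ 169^2 = 28561 ≡ 225
σ^8 ≡ 225^2 = 50625 ≡ 25
σ^16 ≡ 25^2 = 625 ≡ 119
σ^32 ≡ 119^2 = 14161 ≡ 246
σ^64 ≡ 246^2 = 60516 ≡ 49
109 = 64 + 32 + 8 + 4 + 1, so σ^109 ≡ 49·246·25·225·240 ≡ 214 (mod 253)
214 ≠ 177, so verification fails.

does not verify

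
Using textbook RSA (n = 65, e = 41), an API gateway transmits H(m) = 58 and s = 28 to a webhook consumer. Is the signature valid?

valid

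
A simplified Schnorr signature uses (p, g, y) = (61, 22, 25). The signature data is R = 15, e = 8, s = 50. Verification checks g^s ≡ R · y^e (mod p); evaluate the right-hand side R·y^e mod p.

47

25^2 = 625 ≡ 15
25^4 ≡ 15^2 = 225 ≡ 42
25^8 ≡ 42^2 = 1764 ≡ 56
R · y^e ≡ 15·56 = 840 ≡ 47 (mod 61)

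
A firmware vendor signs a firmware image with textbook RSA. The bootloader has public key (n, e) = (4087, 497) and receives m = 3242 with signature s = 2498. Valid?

Squares mod 4087: s^1≡2498, s^2≡3242, s^4≡2887, s^8≡1376, s^16≡1095, s^32≡1534, s^64≡3131, s^128≡2535, s^256≡1461
497 = 256 + 128 + 64 + 32 + 16 + 1, so s^497 ≡ 1461·2535·3131·1534·1095·2498 ≡ 3242 (mod 4087)
s^497 mod 4087 = 3242 matches m.

yes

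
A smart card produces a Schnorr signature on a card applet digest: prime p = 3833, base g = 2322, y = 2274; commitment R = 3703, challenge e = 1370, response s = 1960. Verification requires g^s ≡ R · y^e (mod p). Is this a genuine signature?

forged

g^s mod p:
Squares mod 3833: 2322^1≡2322, 2322^2≡2486, 2322^4≡1400, 2322^8≡1337, 2322^16≡1391, 2322^32≡3049, 2322^64≡1376, 2322^128≡3707, 2322^256≡544, 2322^512≡795, 2322^1024≡3413
1960 = 1024 + 512 + 256 + 128 + 32 + 8, so 2322^1960 ≡ 3413·795·544·3707·3049·1337 ≡ 319 (mod 3833)
R · y^e mod p:
Squares mod 3833: 2274^1≡2274, 2274^2≡359, 2274^4≡2392, 2274^8≡2828, 2274^16≡1946, 2274^32≡3745, 2274^64≡78, 2274^128≡2251, 2274^256≡3608, 2274^512≡796, 2274^1024≡1171
1370 = 1024 + 256 + 64 + 16 + 8 + 2, so 2274^1370 ≡ 1171·3608·78·1946·2828·359 ≡ 2865 (mod 3833)
3703·2865 = 10609095 ≡ 3184 (mod 3833)
319 ≠ 3184; the check fails.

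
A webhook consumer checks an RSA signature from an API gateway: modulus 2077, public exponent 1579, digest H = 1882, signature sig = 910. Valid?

Squares mod 2077: sig^1≡910, sig^2≡1454, sig^4≡1807, sig^8≡205, sig^16≡485, sig^32≡524, sig^64≡412, sig^128≡1507, sig^256≡888, sig^512≡1361, sig^1024≡1714
1579 = 1024 + 512 + 32 + 8 + 2 + 1, so sig^1579 ≡ 1714·1361·524·205·1454·910 ≡ 1882 (mod 2077)
Since 1882 equals the digest 1882, verification succeeds.

yes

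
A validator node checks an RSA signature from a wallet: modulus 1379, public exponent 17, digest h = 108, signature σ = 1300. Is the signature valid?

valid

Squares mod 1379: σ^1≡1300, σ^2≡725, σ^4≡226, σ^8≡53, σ^16≡51
17 = 16 + 1, so σ^17 ≡ 51·1300 ≡ 108 (mod 1379)
108 = h, so the signature checks out.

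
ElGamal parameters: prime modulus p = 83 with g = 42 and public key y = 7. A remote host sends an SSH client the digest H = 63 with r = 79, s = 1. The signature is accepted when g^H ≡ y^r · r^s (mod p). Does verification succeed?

Left side g^H mod p:
42^2 = 1764 ≡ 21
42^4 ≡ 21^2 = 441 ≡ 26
42^8 ≡ 26^2 = 676 ≡ 12
42^16 ≡ 12^2 = 144 ≡ 61
42^32 ≡ 61^2 = 3721 ≡ 69
63 = 32 + 16 + 8 + 4 + 2 + 1, so 42^63 ≡ 69·61·12·26·21·42 ≡ 60 (mod 83)
Right side y^r · r^s mod p:
7^2 = 49
7^4 ≡ 49^2 = 2401 ≡ 77
7^8 ≡ 77^2 = 5929 ≡ 36
7^16 ≡ 36^2 = 1296 ≡ 51
7^32 ≡ 51^2 = 2601 ≡ 28
7^64 ≡ 28^2 = 784 ≡ 37
79 = 64 + 8 + 4 + 2 + 1, so 7^79 ≡ 37·36·77·49·7 ≡ 68 (mod 83)
79^1 mod 83 = 79
68·79 = 5372 ≡ 60 (mod 83)
60 ≡ 60 (mod 83), so the signature is genuine.

passes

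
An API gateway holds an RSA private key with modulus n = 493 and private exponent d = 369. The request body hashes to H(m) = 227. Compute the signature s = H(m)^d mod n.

(H(m))^2 ≡ 227^2 = 51529 ≡ 257
(H(m))^4 ≡ 257^2 = 66049 ≡ 480
(H(m))^8 ≡ 480^2 = 230400 ≡ 169
(H(m))^16 ≡ 169^2 = 28561 ≡ 460
(H(m))^32 ≡ 460^2 = 211600 ≡ 103
(H(m))^64 ≡ 103^2 = 10609 ≡ 256
(H(m))^128 ≡ 256^2 = 65536 ≡ 460
(H(m))^256 ≡ 460^2 = 211600 ≡ 103
369 = 256 + 64 + 32 + 16 + 1, so (H(m))^369 ≡ 103·256·103·460·227 ≡ 210 (mod 493)

210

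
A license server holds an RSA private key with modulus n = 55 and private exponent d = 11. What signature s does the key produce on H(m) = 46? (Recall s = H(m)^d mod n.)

46

(H(m))^11 mod 55 = 46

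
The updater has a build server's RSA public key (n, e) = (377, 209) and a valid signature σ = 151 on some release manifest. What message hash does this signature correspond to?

σ^2 ≡ 151^2 = 22801 ≡ 181
σ^4 ≡ 181^2 = 32761 ≡ 339
σ^8 ≡ 339^2 = 114921 ≡ 313
σ^16 ≡ 313^2 = 97969 ≡ 326
σ^32 ≡ 326^2 = 106276 ≡ 339
σ^64 ≡ 339^2 = 114921 ≡ 313
σ^128 ≡ 313^2 = 97969 ≡ 326
209 = 128 + 64 + 16 + 1, so σ^209 ≡ 326·313·326·151 ≡ 34 (mod 377)

34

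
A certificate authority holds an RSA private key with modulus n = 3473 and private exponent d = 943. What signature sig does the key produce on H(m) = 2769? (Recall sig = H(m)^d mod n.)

Squares mod 3473: (H(m))^1≡2769, (H(m))^2≡2450, (H(m))^4≡1156, (H(m))^8≡2704, (H(m))^16≡951, (H(m))^32≡1421, (H(m))^64≡1428, (H(m))^128≡533, (H(m))^256≡2776, (H(m))^512≡3062
943 = 512 + 256 + 128 + 32 + 8 + 4 + 2 + 1, so (H(m))^943 ≡ 3062·2776·533·1421·2704·1156·2450·2769 ≡ 358 (mod 3473)

358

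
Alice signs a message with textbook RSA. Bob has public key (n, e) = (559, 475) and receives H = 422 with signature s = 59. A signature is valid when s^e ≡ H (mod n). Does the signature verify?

verifies

s^2 ≡ 59^2 = 3481 ≡ 127
s^4 ≡ 127^2 = 16129 ≡ 477
s^8 ≡ 477^2 = 227529 ≡ 16
s^16 ≡ 16^2 = 256
s^32 ≡ 256^2 = 65536 ≡ 133
s^64 ≡ 133^2 = 17689 ≡ 360
s^128 ≡ 360^2 = 129600 ≡ 471
s^256 ≡ 471^2 = 221841 ≡ 477
475 = 256 + 128 + 64 + 16 + 8 + 2 + 1, so s^475 ≡ 477·471·360·256·16·127·59 ≡ 422 (mod 559)
s^475 mod 559 = 422 matches H.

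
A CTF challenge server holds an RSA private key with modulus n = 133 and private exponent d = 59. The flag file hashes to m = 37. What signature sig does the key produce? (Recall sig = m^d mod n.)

18

m^59 mod 133 = 18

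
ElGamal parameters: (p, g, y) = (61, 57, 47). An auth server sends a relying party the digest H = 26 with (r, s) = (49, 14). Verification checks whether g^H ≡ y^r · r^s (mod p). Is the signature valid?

invalid

Left side g^H mod p:
Squares mod 61: 57^1≡57, 57^2≡16, 57^4≡12, 57^8≡22, 57^16≡57
26 = 16 + 8 + 2, so 57^26 ≡ 57·22·16 ≡ 56 (mod 61)
Right side y^r · r^s mod p:
Squares mod 61: 47^1≡47, 47^2≡13, 47^4≡47, 47^8≡13, 47^16≡47, 47^32≡13
49 = 32 + 16 + 1, so 47^49 ≡ 13·47·47 ≡ 47 (mod 61)
Squares mod 61: 49^1≡49, 49^2≡22, 49^4≡57, 49^8≡16
14 = 8 + 4 + 2, so 49^14 ≡ 16·57·22 ≡ 56 (mod 61)
47·56 = 2632 ≡ 9 (mod 61)
56 ≠ 9, so verification fails.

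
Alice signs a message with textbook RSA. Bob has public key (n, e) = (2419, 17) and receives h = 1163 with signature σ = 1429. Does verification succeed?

passes

σ^2 ≡ 1429^2 = 2042041 ≡ 405
σ^4 ≡ 405^2 = 164025 ≡ 1952
σ^8 ≡ 1952^2 = 3810304 ≡ 379
σ^16 ≡ 379^2 = 143641 ≡ 920
17 = 16 + 1, so σ^17 ≡ 920·1429 ≡ 1163 (mod 2419)
σ^17 mod 2419 = 1163 matches h.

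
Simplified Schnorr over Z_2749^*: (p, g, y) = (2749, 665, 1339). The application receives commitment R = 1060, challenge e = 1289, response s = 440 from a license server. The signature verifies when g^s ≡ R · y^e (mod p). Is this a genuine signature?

g^s mod p:
665^2 = 442225 ≡ 2385
665^4 ≡ 2385^2 = 5688225 ≡ 544
665^8 ≡ 544^2 = 295936 ≡ 1793
665^16 ≡ 1793^2 = 3214849 ≡ 1268
665^32 ≡ 1268^2 = 1607824 ≡ 2408
665^64 ≡ 2408^2 = 5798464 ≡ 823
665^128 ≡ 823^2 = 677329 ≡ 1075
665^256 ≡ 1075^2 = 1155625 ≡ 1045
440 = 256 + 128 + 32 + 16 + 8, so 665^440 ≡ 1045·1075·2408·1268·1793 ≡ 1608 (mod 2749)
R · y^e mod p:
1339^2 = 1792921 ≡ 573
1339^4 ≡ 573^2 = 328329 ≡ 1198
1339^8 ≡ 1198^2 = 1435204 ≡ 226
1339^16 ≡ 226^2 = 51076 ≡ 1594
1339^32 ≡ 1594^2 = 2540836 ≡ 760
1339^64 ≡ 760^2 = 577600 ≡ 310
1339^128 ≡ 310^2 = 96100 ≡ 2634
1339^256 ≡ 2634^2 = 6937956 ≡ 2229
1339^512 ≡ 2229^2 = 4968441 ≡ 998
1339^1024 ≡ 998^2 = 996004 ≡ 866
1289 = 1024 + 256 + 8 + 1, so 1339^1289 ≡ 866·2229·226·1339 ≡ 126 (mod 2749)
1060·126 = 133560 ≡ 1608 (mod 2749)
1608 ≡ 1608 (mod 2749); signature holds.

genuine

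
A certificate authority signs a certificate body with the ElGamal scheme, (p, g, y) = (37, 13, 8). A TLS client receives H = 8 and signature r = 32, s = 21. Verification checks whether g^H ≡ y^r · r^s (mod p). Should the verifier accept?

Left side g^H mod p:
13^2 = 169 ≡ 21
13^4 ≡ 21^2 = 441 ≡ 34
13^8 ≡ 34^2 = 1156 ≡ 9
Right side y^r · r^s mod p:
8^2 = 64 ≡ 27
8^4 ≡ 27^2 = 729 ≡ 26
8^8 ≡ 26^2 = 676 ≡ 10
8^16 ≡ 10^2 = 100 ≡ 26
8^32 ≡ 26^2 = 676 ≡ 10
32^2 = 1024 ≡ 25
32^4 ≡ 25^2 = 625 ≡ 33
32^8 ≡ 33^2 = 1089 ≡ 16
32^16 ≡ 16^2 = 256 ≡ 34
21 = 16 + 4 + 1, so 32^21 ≡ 34·33·32 ≡ 14 (mod 37)
10·14 = 140 ≡ 29 (mod 37)
9 ≠ 29, so verification fails.

reject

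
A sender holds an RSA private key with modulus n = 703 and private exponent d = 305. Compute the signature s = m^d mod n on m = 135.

390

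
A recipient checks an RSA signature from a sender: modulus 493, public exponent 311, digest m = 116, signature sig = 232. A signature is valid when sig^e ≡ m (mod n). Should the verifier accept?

reject

Squares mod 493: sig^1≡232, sig^2≡87, sig^4≡174, sig^8≡203, sig^16≡290, sig^32≡290, sig^64≡290, sig^128≡290, sig^256≡290
311 = 256 + 32 + 16 + 4 + 2 + 1, so sig^311 ≡ 290·290·290·174·87·232 ≡ 377 (mod 493)
377 ≠ 116, so verification fails.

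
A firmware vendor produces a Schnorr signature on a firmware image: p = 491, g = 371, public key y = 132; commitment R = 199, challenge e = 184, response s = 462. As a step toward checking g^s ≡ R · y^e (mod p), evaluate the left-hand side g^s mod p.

Squares mod 491: 371^1≡371, 371^2≡161, 371^4≡389, 371^8≡93, 371^16≡302, 371^32≡369, 371^64≡154, 371^128≡148, 371^256≡300
462 = 256 + 128 + 64 + 8 + 4 + 2, so 371^462 ≡ 300·148·154·93·389·161 ≡ 355 (mod 491)

355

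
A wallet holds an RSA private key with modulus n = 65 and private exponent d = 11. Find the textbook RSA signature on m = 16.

m^11 mod 65 = 61

61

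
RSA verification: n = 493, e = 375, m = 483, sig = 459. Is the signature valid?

invalid

sig^375 mod 493 = 306
The recovered value 306 does not match the digest 483.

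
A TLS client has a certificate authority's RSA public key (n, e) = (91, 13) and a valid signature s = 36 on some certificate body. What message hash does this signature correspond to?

36

s^2 ≡ 36^2 = 1296 ≡ 22
s^4 ≡ 22^2 = 484 ≡ 29
s^8 ≡ 29^2 = 841 ≡ 22
13 = 8 + 4 + 1, so s^13 ≡ 22·29·36 ≡ 36 (mod 91)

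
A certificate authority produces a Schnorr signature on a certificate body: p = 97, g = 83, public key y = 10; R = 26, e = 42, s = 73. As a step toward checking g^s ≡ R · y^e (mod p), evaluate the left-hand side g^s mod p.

17

83^2 = 6889 ≡ 2
83^4 ≡ 2^2 = 4
83^8 ≡ 4^2 = 16
83^16 ≡ 16^2 = 256 ≡ 62
83^32 ≡ 62^2 = 3844 ≡ 61
83^64 ≡ 61^2 = 3721 ≡ 35
73 = 64 + 8 + 1, so 83^73 ≡ 35·16·83 ≡ 17 (mod 97)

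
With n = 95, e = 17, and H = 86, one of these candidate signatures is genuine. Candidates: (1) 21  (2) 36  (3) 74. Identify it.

1

Candidate 1: Squares mod 95: 21^1≡21, 21^2≡61, 21^4≡16, 21^8≡66, 21^16≡81; 17 = 16 + 1, so 21^17 ≡ 81·21 ≡ 86 (mod 95)
  → matches H = 86
Candidate 2: Squares mod 95: 36^1≡36, 36^2≡61, 36^4≡16, 36^8≡66, 36^16≡81; 17 = 16 + 1, so 36^17 ≡ 81·36 ≡ 66 (mod 95)
Candidate 3: Squares mod 95: 74^1≡74, 74^2≡61, 74^4≡16, 74^8≡66, 74^16≡81; 17 = 16 + 1, so 74^17 ≡ 81·74 ≡ 9 (mod 95)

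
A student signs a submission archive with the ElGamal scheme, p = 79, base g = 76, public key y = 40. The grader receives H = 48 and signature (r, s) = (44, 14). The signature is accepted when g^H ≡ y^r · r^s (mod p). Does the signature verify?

does not verify

Left side g^H mod p:
76^2 = 5776 ≡ 9
76^4 ≡ 9^2 = 81 ≡ 2
76^8 ≡ 2^2 = 4
76^16 ≡ 4^2 = 16
76^32 ≡ 16^2 = 256 ≡ 19
48 = 32 + 16, so 76^48 ≡ 19·16 ≡ 67 (mod 79)
Right side y^r · r^s mod p:
40^2 = 1600 ≡ 20
40^4 ≡ 20^2 = 400 ≡ 5
40^8 ≡ 5^2 = 25
40^16 ≡ 25^2 = 625 ≡ 72
40^32 ≡ 72^2 = 5184 ≡ 49
44 = 32 + 8 + 4, so 40^44 ≡ 49·25·5 ≡ 42 (mod 79)
44^2 = 1936 ≡ 40
44^4 ≡ 40^2 = 1600 ≡ 20
44^8 ≡ 20^2 = 400 ≡ 5
14 = 8 + 4 + 2, so 44^14 ≡ 5·20·40 ≡ 50 (mod 79)
42·50 = 2100 ≡ 46 (mod 79)
67 ≠ 46, so verification fails.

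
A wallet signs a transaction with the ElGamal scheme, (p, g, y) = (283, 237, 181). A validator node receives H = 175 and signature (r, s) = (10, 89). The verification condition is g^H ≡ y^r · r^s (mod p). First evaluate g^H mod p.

218

237^175 mod 283 = 218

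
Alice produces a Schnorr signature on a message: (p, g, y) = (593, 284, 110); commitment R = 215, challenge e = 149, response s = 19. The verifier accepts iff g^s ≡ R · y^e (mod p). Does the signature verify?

g^s mod p:
284^2 = 80656 ≡ 8
284^4 ≡ 8^2 = 64
284^8 ≡ 64^2 = 4096 ≡ 538
284^16 ≡ 538^2 = 289444 ≡ 60
19 = 16 + 2 + 1, so 284^19 ≡ 60·8·284 ≡ 523 (mod 593)
R · y^e mod p:
110^2 = 12100 ≡ 240
110^4 ≡ 240^2 = 57600 ≡ 79
110^8 ≡ 79^2 = 6241 ≡ 311
110^16 ≡ 311^2 = 96721 ≡ 62
110^32 ≡ 62^2 = 3844 ≡ 286
110^64 ≡ 286^2 = 81796 ≡ 555
110^128 ≡ 555^2 = 308025 ≡ 258
149 = 128 + 16 + 4 + 1, so 110^149 ≡ 258·62·79·110 ≡ 110 (mod 593)
215·110 = 23650 ≡ 523 (mod 593)
523 ≡ 523 (mod 593); signature holds.

verifies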